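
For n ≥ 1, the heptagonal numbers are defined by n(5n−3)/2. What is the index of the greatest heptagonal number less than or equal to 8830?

Solve n(5n−3)/2 ≤ 8830 for integer n.
n = 59 gives 8614 ≤ 8830, while n = 60 gives 8910 > 8830; so the answer is index 59.

59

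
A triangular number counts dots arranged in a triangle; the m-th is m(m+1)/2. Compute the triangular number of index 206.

21321

206·207/2 = 42642/2 = 21321.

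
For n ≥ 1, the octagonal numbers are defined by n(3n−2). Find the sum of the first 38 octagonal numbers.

55575

Σ i(3i−2) = 3Σi² − 2Σi over i = 1..38.
Σi = 741 and Σi² = 19019.
3·19019 − 2·741 = 55575.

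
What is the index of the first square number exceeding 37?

Solve n² > 37 for integer n.
The largest n with value ≤ 37 is 6 (since 36 ≤ 37 < 49), so the first above is n = 7, value 49.

7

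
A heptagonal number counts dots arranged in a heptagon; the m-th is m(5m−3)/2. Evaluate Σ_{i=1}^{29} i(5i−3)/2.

Σ i(5i−3)/2 = (5Σi² − 3Σi) / 2 over i = 1..29.
Σi = 435 and Σi² = 8555.
(5·8555 − 3·435) / 2 = 41470/2 = 20735.

20735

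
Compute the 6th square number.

36

The 6th square number is n² with n = 6.
6² = 36.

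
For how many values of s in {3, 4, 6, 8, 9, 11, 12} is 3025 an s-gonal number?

s = 3: P(3, 77) = 3003 and P(3, 78) = 3081; 3025 is not s-gonal.
s = 4: P(4, 55) = 3025. ✓
s = 6: P(6, 39) = 3003 and P(6, 40) = 3160; 3025 is not s-gonal.
s = 8: P(8, 32) = 3008 and P(8, 33) = 3201; 3025 is not s-gonal.
s = 9: P(9, 29) = 2871 and P(9, 30) = 3075; 3025 is not s-gonal.
s = 11: P(11, 26) = 2951 and P(11, 27) = 3186; 3025 is not s-gonal.
s = 12: P(12, 25) = 3025. ✓
Hits: s ∈ {4, 12} → 2.

2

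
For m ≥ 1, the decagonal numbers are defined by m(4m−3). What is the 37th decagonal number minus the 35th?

37·(4·37 − 3) = 5365 and 35·(4·35 − 3) = 4795.
Difference: 5365 − 4795 = 570.

570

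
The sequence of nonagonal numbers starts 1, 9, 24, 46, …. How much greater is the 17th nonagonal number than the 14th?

318

17·(7·17 − 5)/2 = 969 and 14·(7·14 − 5)/2 = 651.
Difference: 969 − 651 = 318.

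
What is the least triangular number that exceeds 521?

Solve n(n+1)/2 > 521 for integer n.
The largest n with value ≤ 521 is 31 (since 496 ≤ 521 < 528), so the first above is n = 32, value 528.

528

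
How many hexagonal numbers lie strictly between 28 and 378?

9

The n-th hexagonal number is n(2n−1).
Smallest index with value > 28: n = 5 (giving 45).
Largest index with value < 378: n = 13 (giving 325).
Indices 5 through 13: 9 terms.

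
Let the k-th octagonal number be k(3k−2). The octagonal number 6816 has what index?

Set n(3n−2) = 6816, giving 3n² − 2n − 6816 = 0.
The discriminant is 4 + 12·6816 = 81796, and √81796 = 286.
So n = (2 + 286) / 6 = 288/6 = 48.

48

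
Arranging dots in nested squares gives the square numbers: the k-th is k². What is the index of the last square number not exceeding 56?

7

Solve n² ≤ 56 for integer n.
n = 7 gives 49 ≤ 56, while n = 8 gives 64 > 56; so the answer is index 7.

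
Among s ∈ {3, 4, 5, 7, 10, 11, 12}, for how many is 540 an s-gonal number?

2

s = 3: P(3, 32) = 528 and P(3, 33) = 561; 540 is not s-gonal.
s = 4: P(4, 23) = 529 and P(4, 24) = 576; 540 is not s-gonal.
s = 5: P(5, 19) = 532 and P(5, 20) = 590; 540 is not s-gonal.
s = 7: P(7, 15) = 540. ✓
s = 10: P(10, 12) = 540. ✓
s = 11: P(11, 11) = 506 and P(11, 12) = 606; 540 is not s-gonal.
s = 12: P(12, 10) = 460 and P(12, 11) = 561; 540 is not s-gonal.
Hits: s ∈ {7, 10} → 2.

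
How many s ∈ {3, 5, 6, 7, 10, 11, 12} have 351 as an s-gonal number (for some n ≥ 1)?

s = 3: P(3, 26) = 351. ✓
s = 5: P(5, 15) = 330 and P(5, 16) = 376; 351 is not s-gonal.
s = 6: P(6, 13) = 325 and P(6, 14) = 378; 351 is not s-gonal.
s = 7: P(7, 12) = 342 and P(7, 13) = 403; 351 is not s-gonal.
s = 10: P(10, 9) = 297 and P(10, 10) = 370; 351 is not s-gonal.
s = 11: P(11, 9) = 333 and P(11, 10) = 415; 351 is not s-gonal.
s = 12: P(12, 8) = 288 and P(12, 9) = 369; 351 is not s-gonal.
Hits: s ∈ {3} → 1.

1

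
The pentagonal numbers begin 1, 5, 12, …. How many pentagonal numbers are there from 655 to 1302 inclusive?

8

The n-th pentagonal number is n(3n−1)/2.
Smallest index with value ≥ 655: n = 22 (giving 715).
Largest index with value ≤ 1302: n = 29 (giving 1247).
Indices 22 through 29: 8 terms.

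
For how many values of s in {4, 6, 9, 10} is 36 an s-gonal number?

s = 4: P(4, 6) = 36. ✓
s = 6: P(6, 4) = 28 and P(6, 5) = 45; 36 is not s-gonal.
s = 9: P(9, 3) = 24 and P(9, 4) = 46; 36 is not s-gonal.
s = 10: P(10, 3) = 27 and P(10, 4) = 52; 36 is not s-gonal.
Hits: s ∈ {4} → 1.

1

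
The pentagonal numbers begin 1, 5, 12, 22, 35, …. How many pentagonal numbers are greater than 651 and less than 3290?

The n-th pentagonal number is n(3n−1)/2.
Smallest index with value > 651: n = 22 (giving 715).
Largest index with value < 3290: n = 46 (giving 3151).
Indices 22 through 46: 25 terms.

25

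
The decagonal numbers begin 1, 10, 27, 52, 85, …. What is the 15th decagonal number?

The 15th decagonal number is n(4n−3) with n = 15.
15·(4·15 − 3) = 15·57 = 855.

855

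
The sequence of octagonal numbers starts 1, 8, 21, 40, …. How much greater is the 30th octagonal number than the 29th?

Consecutive octagonal numbers differ by 6n − 5: here 6·30 − 5 = 175.

175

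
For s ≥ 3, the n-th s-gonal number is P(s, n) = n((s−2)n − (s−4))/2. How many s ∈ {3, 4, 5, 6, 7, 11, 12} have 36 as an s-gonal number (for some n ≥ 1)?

s = 3: P(3, 8) = 36. ✓
s = 4: P(4, 6) = 36. ✓
s = 5: P(5, 5) = 35 and P(5, 6) = 51; 36 is not s-gonal.
s = 6: P(6, 4) = 28 and P(6, 5) = 45; 36 is not s-gonal.
s = 7: P(7, 4) = 34 and P(7, 5) = 55; 36 is not s-gonal.
s = 11: P(11, 3) = 30 and P(11, 4) = 58; 36 is not s-gonal.
s = 12: P(12, 3) = 33 and P(12, 4) = 64; 36 is not s-gonal.
Hits: s ∈ {3, 4} → 2.

2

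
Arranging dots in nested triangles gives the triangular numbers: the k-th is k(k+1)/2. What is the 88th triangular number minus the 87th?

88

Consecutive triangular numbers differ by n: T_{88} − T_{87} = 88.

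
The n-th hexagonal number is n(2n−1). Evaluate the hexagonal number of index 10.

190

The 10th hexagonal number is n(2n−1) with n = 10.
10·(2·10 − 1) = 10·19 = 190.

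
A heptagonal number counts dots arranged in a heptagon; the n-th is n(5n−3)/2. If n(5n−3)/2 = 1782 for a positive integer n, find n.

Set n(5n−3)/2 = 1782, giving 5n² − 3n − 3564 = 0.
The discriminant is 9 + 40·1782 = 71289, and √71289 = 267.
So n = (3 + 267) / 10 = 270/10 = 27.
Check: 27·(5·27 − 3)/2 = 1782. ✓

27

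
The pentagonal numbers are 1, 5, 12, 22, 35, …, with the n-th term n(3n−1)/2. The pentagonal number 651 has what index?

21

Set n(3n−1)/2 = 651, giving 3n² − n − 1302 = 0.
The discriminant is 1 + 24·651 = 15625, and √15625 = 125.
So n = (1 + 125) / 6 = 126/6 = 21.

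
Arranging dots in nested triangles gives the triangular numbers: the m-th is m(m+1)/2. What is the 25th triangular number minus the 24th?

25

Consecutive triangular numbers differ by n: T_{25} − T_{24} = 25.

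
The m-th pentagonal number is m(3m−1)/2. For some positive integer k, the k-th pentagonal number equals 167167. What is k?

Set n(3n−1)/2 = 167167, giving 3n² − n − 334334 = 0.
So n = (1 + 2003) / 6 = 2004/6 = 334.
Check: 334·(3·334 − 1)/2 = 167167. ✓

334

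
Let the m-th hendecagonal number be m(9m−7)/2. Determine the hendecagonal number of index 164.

120458

164·(9·164 − 7)/2 = 164·1469/2 = 120458.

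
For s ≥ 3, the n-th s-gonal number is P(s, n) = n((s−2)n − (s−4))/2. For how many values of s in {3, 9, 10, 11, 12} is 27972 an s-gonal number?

s = 3: P(3, 236) = 27966 and P(3, 237) = 28203; 27972 is not s-gonal.
s = 9: P(9, 89) = 27501 and P(9, 90) = 28125; 27972 is not s-gonal.
s = 10: P(10, 84) = 27972. ✓
s = 11: P(11, 79) = 27808 and P(11, 80) = 28520; 27972 is not s-gonal.
s = 12: P(12, 75) = 27825 and P(12, 76) = 28576; 27972 is not s-gonal.
Hits: s ∈ {10} → 1.

1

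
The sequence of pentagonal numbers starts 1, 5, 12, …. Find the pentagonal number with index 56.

4676

The 56th pentagonal number is n(3n−1)/2 with n = 56.
56·(3·56 − 1)/2 = 56·167/2 = 4676.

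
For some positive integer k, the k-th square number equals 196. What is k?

We need n² = 196, so n = √196 = 14.
Check: 14² = 196. ✓

14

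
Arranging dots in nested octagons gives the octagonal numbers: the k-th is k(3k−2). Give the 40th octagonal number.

4720

40·(3·40 − 2) = 40·118 = 4720.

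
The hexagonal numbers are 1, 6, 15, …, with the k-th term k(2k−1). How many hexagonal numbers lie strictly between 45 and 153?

The n-th hexagonal number is n(2n−1).
Smallest index with value > 45: n = 6 (giving 66).
Largest index with value < 153: n = 8 (giving 120).
Indices 6 through 8: 3 terms.

3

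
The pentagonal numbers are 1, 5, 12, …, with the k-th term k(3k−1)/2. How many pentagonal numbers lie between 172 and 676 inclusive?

11

The n-th pentagonal number is n(3n−1)/2.
Smallest index with value ≥ 172: n = 11 (giving 176).
Largest index with value ≤ 676: n = 21 (giving 651).
Indices 11 through 21: 11 terms.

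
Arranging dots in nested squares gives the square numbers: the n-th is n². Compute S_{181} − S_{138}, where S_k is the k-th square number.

181² = 32761 and 138² = 19044.
Difference: 32761 − 19044 = 13717.

13717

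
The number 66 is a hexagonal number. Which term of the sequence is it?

Set n(2n−1) = 66, giving 2n² − n − 66 = 0.
The discriminant is 1 + 8·66 = 529, and √529 = 23.
So n = (1 + 23) / 4 = 24/4 = 6.

6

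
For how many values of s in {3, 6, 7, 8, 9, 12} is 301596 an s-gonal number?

s = 3: P(3, 776) = 301476 and P(3, 777) = 302253; 301596 is not s-gonal.
s = 6: P(6, 388) = 300700 and P(6, 389) = 302253; 301596 is not s-gonal.
s = 7: P(7, 347) = 300502 and P(7, 348) = 302238; 301596 is not s-gonal.
s = 8: P(8, 317) = 300833 and P(8, 318) = 302736; 301596 is not s-gonal.
s = 9: P(9, 293) = 299739 and P(9, 294) = 301791; 301596 is not s-gonal.
s = 12: P(12, 246) = 301596. ✓
Hits: s ∈ {12} → 1.

1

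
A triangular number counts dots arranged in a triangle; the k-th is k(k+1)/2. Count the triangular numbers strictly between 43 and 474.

The n-th triangular number is n(n+1)/2.
Smallest index with value > 43: n = 9 (giving 45).
Largest index with value < 474: n = 30 (giving 465).
Indices 9 through 30: 22 terms.

22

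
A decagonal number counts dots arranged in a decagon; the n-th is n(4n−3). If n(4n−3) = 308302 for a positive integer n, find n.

278

Set n(4n−3) = 308302, giving 4n² − 3n − 308302 = 0.
So n = (3 + 2221) / 8 = 2224/8 = 278.
Check: 278·(4·278 − 3) = 308302. ✓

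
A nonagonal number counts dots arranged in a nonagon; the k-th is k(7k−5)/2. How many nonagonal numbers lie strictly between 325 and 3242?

20

The n-th nonagonal number is n(7n−5)/2.
Smallest index with value > 325: n = 11 (giving 396).
Largest index with value < 3242: n = 30 (giving 3075).
Indices 11 through 30: 20 terms.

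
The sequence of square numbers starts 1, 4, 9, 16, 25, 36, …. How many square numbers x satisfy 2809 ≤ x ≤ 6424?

28

The n-th square number is n².
Smallest index with value ≥ 2809: n = 53 (giving 2809).
Largest index with value ≤ 6424: n = 80 (giving 6400).
Indices 53 through 80: 28 terms.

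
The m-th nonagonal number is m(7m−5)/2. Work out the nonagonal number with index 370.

The 370th nonagonal number is n(7n−5)/2 with n = 370.
370·(7·370 − 5)/2 = 370·2585/2 = 478225.

478225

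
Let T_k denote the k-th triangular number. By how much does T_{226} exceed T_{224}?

451

226·227/2 = 25651 and 224·225/2 = 25200.
Difference: 25651 − 25200 = 451.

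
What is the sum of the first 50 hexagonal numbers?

Σ i(2i−1) = 2Σi² − Σi over i = 1..50.
Σi = 1275 and Σi² = 42925.
2·42925 − 1·1275 = 84575.

84575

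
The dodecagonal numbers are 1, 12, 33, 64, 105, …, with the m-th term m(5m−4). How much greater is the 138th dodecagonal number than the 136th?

2732

138·(5·138 − 4) = 94668 and 136·(5·136 − 4) = 91936.
Difference: 94668 − 91936 = 2732.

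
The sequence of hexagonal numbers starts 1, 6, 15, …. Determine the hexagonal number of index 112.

The 112th hexagonal number is n(2n−1) with n = 112.
112·(2·112 − 1) = 112·223 = 24976.

24976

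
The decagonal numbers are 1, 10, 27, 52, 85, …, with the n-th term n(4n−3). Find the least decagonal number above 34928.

Solve n(4n−3) > 34928 for integer n.
The largest n with value ≤ 34928 is 93 (since 34317 ≤ 34928 < 35062), so the first above is n = 94, value 35062.

35062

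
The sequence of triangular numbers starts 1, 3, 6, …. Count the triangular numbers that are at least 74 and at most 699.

25

The n-th triangular number is n(n+1)/2.
Smallest index with value ≥ 74: n = 12 (giving 78).
Largest index with value ≤ 699: n = 36 (giving 666).
Indices 12 through 36: 25 terms.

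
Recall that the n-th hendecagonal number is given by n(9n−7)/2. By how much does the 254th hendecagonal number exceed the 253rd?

2278

Consecutive hendecagonal numbers differ by 9n − 8: here 9·254 − 8 = 2278.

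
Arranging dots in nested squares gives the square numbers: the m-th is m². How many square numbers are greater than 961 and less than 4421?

35

The n-th square number is n².
Smallest index with value > 961: n = 32 (giving 1024).
Largest index with value < 4421: n = 66 (giving 4356).
Indices 32 through 66: 35 terms.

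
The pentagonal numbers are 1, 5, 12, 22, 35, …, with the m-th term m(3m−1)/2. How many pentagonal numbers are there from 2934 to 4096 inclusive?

8

The n-th pentagonal number is n(3n−1)/2.
Smallest index with value ≥ 2934: n = 45 (giving 3015).
Largest index with value ≤ 4096: n = 52 (giving 4030).
Indices 45 through 52: 8 terms.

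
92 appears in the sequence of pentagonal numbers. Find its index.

8

Set n(3n−1)/2 = 92, giving 3n² − n − 184 = 0.
So n = (1 + 47) / 6 = 48/6 = 8.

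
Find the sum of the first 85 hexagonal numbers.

Σ i(2i−1) = 2Σi² − Σi over i = 1..85.
Σi = 3655 and Σi² = 208335.
2·208335 − 1·3655 = 413015.

413015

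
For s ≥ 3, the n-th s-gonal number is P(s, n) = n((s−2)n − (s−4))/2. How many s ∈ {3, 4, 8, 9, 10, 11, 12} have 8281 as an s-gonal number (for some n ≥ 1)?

2

s = 3: P(3, 128) = 8256 and P(3, 129) = 8385; 8281 is not s-gonal.
s = 4: P(4, 91) = 8281. ✓
s = 8: P(8, 52) = 8008 and P(8, 53) = 8321; 8281 is not s-gonal.
s = 9: P(9, 49) = 8281. ✓
s = 10: P(10, 45) = 7965 and P(10, 46) = 8326; 8281 is not s-gonal.
s = 11: P(11, 43) = 8170 and P(11, 44) = 8558; 8281 is not s-gonal.
s = 12: P(12, 41) = 8241 and P(12, 42) = 8652; 8281 is not s-gonal.
Hits: s ∈ {4, 9} → 2.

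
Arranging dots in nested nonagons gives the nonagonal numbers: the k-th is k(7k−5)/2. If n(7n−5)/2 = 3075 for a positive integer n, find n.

Set n(7n−5)/2 = 3075, giving 7n² − 5n − 6150 = 0.
The discriminant is 25 + 56·3075 = 172225, and √172225 = 415.
So n = (5 + 415) / 14 = 420/14 = 30.

30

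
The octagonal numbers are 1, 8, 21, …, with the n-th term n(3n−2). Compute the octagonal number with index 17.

17·(3·17 − 2) = 17·49 = 833.

833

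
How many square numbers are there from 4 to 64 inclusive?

7

The n-th square number is n².
Smallest index with value ≥ 4: n = 2 (giving 4).
Largest index with value ≤ 64: n = 8 (giving 64).
Indices 2 through 8: 7 terms.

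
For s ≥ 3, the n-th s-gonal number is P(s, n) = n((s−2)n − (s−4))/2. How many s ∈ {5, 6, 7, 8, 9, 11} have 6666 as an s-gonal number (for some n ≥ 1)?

s = 5: P(5, 66) = 6501 and P(5, 67) = 6700; 6666 is not s-gonal.
s = 6: P(6, 57) = 6441 and P(6, 58) = 6670; 6666 is not s-gonal.
s = 7: P(7, 51) = 6426 and P(7, 52) = 6682; 6666 is not s-gonal.
s = 8: P(8, 47) = 6533 and P(8, 48) = 6816; 6666 is not s-gonal.
s = 9: P(9, 44) = 6666. ✓
s = 11: P(11, 38) = 6365 and P(11, 39) = 6708; 6666 is not s-gonal.
Hits: s ∈ {9} → 1.

1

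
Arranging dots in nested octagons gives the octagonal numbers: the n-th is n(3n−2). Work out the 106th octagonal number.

33496

106·(3·106 − 2) = 106·316 = 33496.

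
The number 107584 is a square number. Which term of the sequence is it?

We need n² = 107584, so n = √107584 = 328.

328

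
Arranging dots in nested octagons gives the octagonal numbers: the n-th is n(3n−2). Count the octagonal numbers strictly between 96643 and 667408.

The n-th octagonal number is n(3n−2).
Smallest index with value > 96643: n = 180 (giving 96840).
Largest index with value < 667408: n = 471 (giving 664581).
Indices 180 through 471: 292 terms.

292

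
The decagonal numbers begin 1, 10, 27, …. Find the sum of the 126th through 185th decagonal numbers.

5847250

Σ i(4i−3) = 4Σi² − 3Σi over i = 126..185.
Σi = 17205 − 7875 = 9330 and Σi² = 2127685 − 658875 = 1468810.
4·1468810 − 3·9330 = 5847250.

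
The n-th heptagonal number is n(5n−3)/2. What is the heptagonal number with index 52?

The 52nd heptagonal number is n(5n−3)/2 with n = 52.
52·(5·52 − 3)/2 = 52·257/2 = 6682.

6682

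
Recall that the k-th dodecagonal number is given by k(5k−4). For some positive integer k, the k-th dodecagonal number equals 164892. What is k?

Set n(5n−4) = 164892, giving 5n² − 4n − 164892 = 0.
The discriminant is 16 + 20·164892 = 3297856, and √3297856 = 1816.
So n = (4 + 1816) / 10 = 1820/10 = 182.
Check: 182·(5·182 − 4) = 164892. ✓

182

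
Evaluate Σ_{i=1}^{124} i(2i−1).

Σ i(2i−1) = 2Σi² − Σi over i = 1..124.
Σi = 7750 and Σi² = 643250.
2·643250 − 1·7750 = 1278750.

1278750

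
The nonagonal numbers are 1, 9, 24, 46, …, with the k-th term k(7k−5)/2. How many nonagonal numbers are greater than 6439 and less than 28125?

46

The n-th nonagonal number is n(7n−5)/2.
Smallest index with value > 6439: n = 44 (giving 6666).
Largest index with value < 28125: n = 89 (giving 27501).
Indices 44 through 89: 46 terms.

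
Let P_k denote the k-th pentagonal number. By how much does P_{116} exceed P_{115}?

346

Consecutive pentagonal numbers differ by 3n − 2: here 3·116 − 2 = 346.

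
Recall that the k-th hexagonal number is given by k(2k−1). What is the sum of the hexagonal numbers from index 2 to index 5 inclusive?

Σ i(2i−1) = 2Σi² − Σi over i = 2..5.
Σi = 15 − 1 = 14 and Σi² = 55 − 1 = 54.
2·54 − 1·14 = 94.

94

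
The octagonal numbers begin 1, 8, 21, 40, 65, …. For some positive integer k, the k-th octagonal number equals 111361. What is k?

Set n(3n−2) = 111361, giving 3n² − 2n − 111361 = 0.
The discriminant is 4 + 12·111361 = 1336336, and √1336336 = 1156.
So n = (2 + 1156) / 6 = 1158/6 = 193.

193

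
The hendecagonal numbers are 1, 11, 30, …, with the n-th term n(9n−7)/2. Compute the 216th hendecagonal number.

209196

The 216th hendecagonal number is n(9n−7)/2 with n = 216.
216·(9·216 − 7)/2 = 216·1937/2 = 209196.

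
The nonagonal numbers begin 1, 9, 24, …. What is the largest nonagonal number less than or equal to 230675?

Solve n(7n−5)/2 ≤ 230675 for integer n.
n = 257 gives 230529 ≤ 230675, while n = 258 gives 232329 > 230675; so the answer is 230529.

230529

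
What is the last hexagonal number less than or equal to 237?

231

Solve n(2n−1) ≤ 237 for integer n.
n = 11 gives 231 ≤ 237, while n = 12 gives 276 > 237; so the answer is 231.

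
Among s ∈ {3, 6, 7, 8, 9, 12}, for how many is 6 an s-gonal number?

2

s = 3: P(3, 3) = 6. ✓
s = 6: P(6, 2) = 6. ✓
s = 7: P(7, 1) = 1 and P(7, 2) = 7; 6 is not s-gonal.
s = 8: P(8, 1) = 1 and P(8, 2) = 8; 6 is not s-gonal.
s = 9: P(9, 1) = 1 and P(9, 2) = 9; 6 is not s-gonal.
s = 12: P(12, 1) = 1 and P(12, 2) = 12; 6 is not s-gonal.
Hits: s ∈ {3, 6} → 2.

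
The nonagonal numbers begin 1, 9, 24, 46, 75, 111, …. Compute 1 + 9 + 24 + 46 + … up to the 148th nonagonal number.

Σ i(7i−5)/2 = (7Σi² − 5Σi) / 2 over i = 1..148.
Σi = 11026 and Σi² = 1091574.
(7·1091574 − 5·11026) / 2 = 7585888/2 = 3792944.

3792944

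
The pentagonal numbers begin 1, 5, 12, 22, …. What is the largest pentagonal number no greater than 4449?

Solve n(3n−1)/2 ≤ 4449 for integer n.
n = 54 gives 4347 ≤ 4449, while n = 55 gives 4510 > 4449; so the answer is 4347.

4347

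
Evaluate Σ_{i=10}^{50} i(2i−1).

Σ i(2i−1) = 2Σi² − Σi over i = 10..50.
Σi = 1275 − 45 = 1230 and Σi² = 42925 − 285 = 42640.
2·42640 − 1·1230 = 84050.

84050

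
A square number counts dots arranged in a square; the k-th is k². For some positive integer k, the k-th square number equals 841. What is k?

29

We need n² = 841, so n = √841 = 29.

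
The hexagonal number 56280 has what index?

Set n(2n−1) = 56280, giving 2n² − n − 56280 = 0.
The discriminant is 1 + 8·56280 = 450241, and √450241 = 671.
So n = (1 + 671) / 4 = 672/4 = 168.
Check: 168·(2·168 − 1) = 56280. ✓

168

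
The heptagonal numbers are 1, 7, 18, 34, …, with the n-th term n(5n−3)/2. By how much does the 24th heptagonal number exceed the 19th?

24·(5·24 − 3)/2 = 1404 and 19·(5·19 − 3)/2 = 874.
Difference: 1404 − 874 = 530.

530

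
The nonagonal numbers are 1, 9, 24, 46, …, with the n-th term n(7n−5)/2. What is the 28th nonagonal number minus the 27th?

Consecutive nonagonal numbers differ by 7n − 6: here 7·28 − 6 = 190.

190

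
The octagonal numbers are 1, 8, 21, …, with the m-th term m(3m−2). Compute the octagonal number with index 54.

8640

The 54th octagonal number is n(3n−2) with n = 54.
54·(3·54 − 2) = 54·160 = 8640.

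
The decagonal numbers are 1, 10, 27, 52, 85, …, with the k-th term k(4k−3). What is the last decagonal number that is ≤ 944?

855

Solve n(4n−3) ≤ 944 for integer n.
n = 15 gives 855 ≤ 944, while n = 16 gives 976 > 944; so the answer is 855.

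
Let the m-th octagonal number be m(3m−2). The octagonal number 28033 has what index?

97

Set n(3n−2) = 28033, giving 3n² − 2n − 28033 = 0.
The discriminant is 4 + 12·28033 = 336400, and √336400 = 580.
So n = (2 + 580) / 6 = 582/6 = 97.
Check: 97·(3·97 − 2) = 28033. ✓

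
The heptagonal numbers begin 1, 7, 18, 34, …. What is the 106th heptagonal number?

27931

106·(5·106 − 3)/2 = 106·527/2 = 27931.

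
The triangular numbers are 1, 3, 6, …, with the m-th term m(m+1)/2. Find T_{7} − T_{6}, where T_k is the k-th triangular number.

7

Consecutive triangular numbers differ by n: T_{7} − T_{6} = 7.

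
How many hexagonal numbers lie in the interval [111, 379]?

The n-th hexagonal number is n(2n−1).
Smallest index with value ≥ 111: n = 8 (giving 120).
Largest index with value ≤ 379: n = 14 (giving 378).
Indices 8 through 14: 7 terms.

7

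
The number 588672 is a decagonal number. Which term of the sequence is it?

384

Set n(4n−3) = 588672, giving 4n² − 3n − 588672 = 0.
So n = (3 + 3069) / 8 = 3072/8 = 384.
Check: 384·(4·384 − 3) = 588672. ✓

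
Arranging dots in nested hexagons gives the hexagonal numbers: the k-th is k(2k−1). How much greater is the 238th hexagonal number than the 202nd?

238·(2·238 − 1) = 113050 and 202·(2·202 − 1) = 81406.
Difference: 113050 − 81406 = 31644.

31644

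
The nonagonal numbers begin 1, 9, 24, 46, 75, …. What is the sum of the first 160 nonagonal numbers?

Σ i(7i−5)/2 = (7Σi² − 5Σi) / 2 over i = 1..160.
Σi = 12880 and Σi² = 1378160.
(7·1378160 − 5·12880) / 2 = 9582720/2 = 4791360.

4791360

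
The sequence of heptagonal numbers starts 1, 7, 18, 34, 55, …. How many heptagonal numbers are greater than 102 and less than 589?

The n-th heptagonal number is n(5n−3)/2.
Smallest index with value > 102: n = 7 (giving 112).
Largest index with value < 589: n = 15 (giving 540).
Indices 7 through 15: 9 terms.

9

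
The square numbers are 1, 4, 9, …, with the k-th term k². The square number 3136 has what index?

56

We need n² = 3136, so n = √3136 = 56.
Check: 56² = 3136. ✓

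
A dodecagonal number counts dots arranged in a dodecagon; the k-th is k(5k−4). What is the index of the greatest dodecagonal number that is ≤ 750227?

Solve n(5n−4) ≤ 750227 for integer n.
n = 387 gives 747297 ≤ 750227, while n = 388 gives 751168 > 750227; so the answer is index 387.

387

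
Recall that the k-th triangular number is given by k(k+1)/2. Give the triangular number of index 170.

The 170th triangular number is n(n+1)/2 with n = 170.
170·171/2 = 29070/2 = 14535.

14535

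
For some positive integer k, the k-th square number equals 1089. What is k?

We need n² = 1089, so n = √1089 = 33.

33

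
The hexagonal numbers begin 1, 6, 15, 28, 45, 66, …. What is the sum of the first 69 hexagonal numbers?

Σ i(2i−1) = 2Σi² − Σi over i = 1..69.
Σi = 2415 and Σi² = 111895.
2·111895 − 1·2415 = 221375.

221375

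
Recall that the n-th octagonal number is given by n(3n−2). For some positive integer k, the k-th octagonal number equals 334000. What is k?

334

Set n(3n−2) = 334000, giving 3n² − 2n − 334000 = 0.
The discriminant is 4 + 12·334000 = 4008004, and √4008004 = 2002.
So n = (2 + 2002) / 6 = 2004/6 = 334.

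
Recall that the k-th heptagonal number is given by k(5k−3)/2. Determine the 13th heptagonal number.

The 13th heptagonal number is n(5n−3)/2 with n = 13.
13·(5·13 − 3)/2 = 13·62/2 = 13·31 = 403.

403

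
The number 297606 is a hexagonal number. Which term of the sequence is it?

Set n(2n−1) = 297606, giving 2n² − n − 297606 = 0.
The discriminant is 1 + 8·297606 = 2380849, and √2380849 = 1543.
So n = (1 + 1543) / 4 = 1544/4 = 386.

386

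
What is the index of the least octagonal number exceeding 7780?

52

Solve n(3n−2) > 7780 for integer n.
The largest n with value ≤ 7780 is 51 (since 7701 ≤ 7780 < 8008), so the first above is n = 52, value 8008.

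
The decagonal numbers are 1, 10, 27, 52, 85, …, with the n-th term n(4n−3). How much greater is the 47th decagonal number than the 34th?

47·(4·47 − 3) = 8695 and 34·(4·34 − 3) = 4522.
Difference: 8695 − 4522 = 4173.

4173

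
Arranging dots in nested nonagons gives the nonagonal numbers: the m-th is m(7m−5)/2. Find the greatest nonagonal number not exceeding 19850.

Solve n(7n−5)/2 ≤ 19850 for integer n.
n = 75 gives 19500 ≤ 19850, while n = 76 gives 20026 > 19850; so the answer is 19500.

19500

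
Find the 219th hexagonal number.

219·(2·219 − 1) = 219·437 = 95703.

95703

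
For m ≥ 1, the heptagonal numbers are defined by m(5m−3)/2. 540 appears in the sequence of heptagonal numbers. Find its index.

15

Set n(5n−3)/2 = 540, giving 5n² − 3n − 1080 = 0.
So n = (3 + 147) / 10 = 150/10 = 15.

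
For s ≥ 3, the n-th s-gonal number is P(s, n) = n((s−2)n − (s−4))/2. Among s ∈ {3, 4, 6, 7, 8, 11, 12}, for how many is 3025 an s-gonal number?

2

s = 3: P(3, 77) = 3003 and P(3, 78) = 3081; 3025 is not s-gonal.
s = 4: P(4, 55) = 3025. ✓
s = 6: P(6, 39) = 3003 and P(6, 40) = 3160; 3025 is not s-gonal.
s = 7: P(7, 35) = 3010 and P(7, 36) = 3186; 3025 is not s-gonal.
s = 8: P(8, 32) = 3008 and P(8, 33) = 3201; 3025 is not s-gonal.
s = 11: P(11, 26) = 2951 and P(11, 27) = 3186; 3025 is not s-gonal.
s = 12: P(12, 25) = 3025. ✓
Hits: s ∈ {4, 12} → 2.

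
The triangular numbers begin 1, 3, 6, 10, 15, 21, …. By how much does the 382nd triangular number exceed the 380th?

763

382·383/2 = 73153 and 380·381/2 = 72390.
Difference: 73153 − 72390 = 763.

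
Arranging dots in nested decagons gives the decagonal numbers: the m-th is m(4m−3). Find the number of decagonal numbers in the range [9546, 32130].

The n-th decagonal number is n(4n−3).
Smallest index with value ≥ 9546: n = 50 (giving 9850).
Largest index with value ≤ 32130: n = 90 (giving 32130).
Indices 50 through 90: 41 terms.

41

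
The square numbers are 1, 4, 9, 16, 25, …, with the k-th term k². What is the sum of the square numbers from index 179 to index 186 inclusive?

266492

Σ_{i=179}^{186} i² = 2162281 − 1895789 = 266492.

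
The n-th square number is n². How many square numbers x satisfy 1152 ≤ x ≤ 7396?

The n-th square number is n².
Smallest index with value ≥ 1152: n = 34 (giving 1156).
Largest index with value ≤ 7396: n = 86 (giving 7396).
Indices 34 through 86: 53 terms.

53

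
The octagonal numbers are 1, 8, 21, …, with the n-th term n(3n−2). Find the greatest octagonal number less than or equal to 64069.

63656

Solve n(3n−2) ≤ 64069 for integer n.
n = 146 gives 63656 ≤ 64069, while n = 147 gives 64533 > 64069; so the answer is 63656.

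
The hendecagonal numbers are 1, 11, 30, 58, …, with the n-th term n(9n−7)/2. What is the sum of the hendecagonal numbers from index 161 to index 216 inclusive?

8983016

Σ i(9i−7)/2 = (9Σi² − 7Σi) / 2 over i = 161..216.
Σi = 23436 − 12880 = 10556 and Σi² = 3382596 − 1378160 = 2004436.
(9·2004436 − 7·10556) / 2 = 17966032/2 = 8983016.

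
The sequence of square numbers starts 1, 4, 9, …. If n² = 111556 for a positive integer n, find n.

334

We need n² = 111556, so n = √111556 = 334.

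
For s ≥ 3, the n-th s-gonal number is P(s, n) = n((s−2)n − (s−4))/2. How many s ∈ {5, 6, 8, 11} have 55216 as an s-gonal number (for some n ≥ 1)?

1

s = 5: P(5, 192) = 55200 and P(5, 193) = 55777; 55216 is not s-gonal.
s = 6: P(6, 166) = 54946 and P(6, 167) = 55611; 55216 is not s-gonal.
s = 8: P(8, 136) = 55216. ✓
s = 11: P(11, 111) = 55056 and P(11, 112) = 56056; 55216 is not s-gonal.
Hits: s ∈ {8} → 1.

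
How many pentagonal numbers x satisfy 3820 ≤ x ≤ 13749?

The n-th pentagonal number is n(3n−1)/2.
Smallest index with value ≥ 3820: n = 51 (giving 3876).
Largest index with value ≤ 13749: n = 95 (giving 13490).
Indices 51 through 95: 45 terms.

45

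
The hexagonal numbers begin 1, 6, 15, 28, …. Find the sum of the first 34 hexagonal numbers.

26775

Σ i(2i−1) = 2Σi² − Σi over i = 1..34.
Σi = 595 and Σi² = 13685.
2·13685 − 1·595 = 26775.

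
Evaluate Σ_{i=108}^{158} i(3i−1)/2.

Σ i(3i−1)/2 = (3Σi² − Σi) / 2 over i = 108..158.
Σi = 12561 − 5778 = 6783 and Σi² = 1327279 − 414090 = 913189.
(3·913189 − 1·6783) / 2 = 2732784/2 = 1366392.

1366392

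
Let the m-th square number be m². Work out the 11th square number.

The 11th square number is n² with n = 11.
11² = 121.

121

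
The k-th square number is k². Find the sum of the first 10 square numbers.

Σ_{i=1}^{10} i² = 10·11·21/6 = 385.

385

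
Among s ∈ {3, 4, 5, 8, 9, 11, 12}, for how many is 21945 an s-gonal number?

s = 3: P(3, 209) = 21945. ✓
s = 4: P(4, 148) = 21904 and P(4, 149) = 22201; 21945 is not s-gonal.
s = 5: P(5, 121) = 21901 and P(5, 122) = 22265; 21945 is not s-gonal.
s = 8: P(8, 85) = 21505 and P(8, 86) = 22016; 21945 is not s-gonal.
s = 9: P(9, 79) = 21646 and P(9, 80) = 22200; 21945 is not s-gonal.
s = 11: P(11, 70) = 21805 and P(11, 71) = 22436; 21945 is not s-gonal.
s = 12: P(12, 66) = 21516 and P(12, 67) = 22177; 21945 is not s-gonal.
Hits: s ∈ {3} → 1.

1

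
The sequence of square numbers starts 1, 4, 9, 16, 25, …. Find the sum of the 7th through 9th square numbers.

Σ_{i=7}^{9} i² = 285 − 91 = 194.

194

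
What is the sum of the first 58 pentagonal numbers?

Σ i(3i−1)/2 = (3Σi² − Σi) / 2 over i = 1..58.
Σi = 1711 and Σi² = 66729.
(3·66729 − 1·1711) / 2 = 198476/2 = 99238.

99238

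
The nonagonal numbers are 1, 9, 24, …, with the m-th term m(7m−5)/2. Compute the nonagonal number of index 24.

24·(7·24 − 5)/2 = 24·163/2 = 1956.

1956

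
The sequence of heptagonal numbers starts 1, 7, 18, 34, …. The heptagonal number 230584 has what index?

Set n(5n−3)/2 = 230584, giving 5n² − 3n − 461168 = 0.
The discriminant is 9 + 40·230584 = 9223369, and √9223369 = 3037.
So n = (3 + 3037) / 10 = 3040/10 = 304.

304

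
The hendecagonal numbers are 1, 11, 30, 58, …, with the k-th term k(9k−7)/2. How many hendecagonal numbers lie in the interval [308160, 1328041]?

281

The n-th hendecagonal number is n(9n−7)/2.
Smallest index with value ≥ 308160: n = 263 (giving 310340).
Largest index with value ≤ 1328041: n = 543 (giving 1324920).
Indices 263 through 543: 281 terms.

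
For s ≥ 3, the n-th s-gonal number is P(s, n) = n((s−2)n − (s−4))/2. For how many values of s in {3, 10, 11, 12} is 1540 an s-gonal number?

2

s = 3: P(3, 55) = 1540. ✓
s = 10: P(10, 20) = 1540. ✓
s = 11: P(11, 18) = 1395 and P(11, 19) = 1558; 1540 is not s-gonal.
s = 12: P(12, 17) = 1377 and P(12, 18) = 1548; 1540 is not s-gonal.
Hits: s ∈ {3, 10} → 2.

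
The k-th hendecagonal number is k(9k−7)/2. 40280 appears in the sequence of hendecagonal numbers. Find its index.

95

Set n(9n−7)/2 = 40280, giving 9n² − 7n − 80560 = 0.
The discriminant is 49 + 72·40280 = 2900209, and √2900209 = 1703.
So n = (7 + 1703) / 18 = 1710/18 = 95.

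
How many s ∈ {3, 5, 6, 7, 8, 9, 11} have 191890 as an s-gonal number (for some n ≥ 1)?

s = 3: P(3, 619) = 191890. ✓
s = 5: P(5, 357) = 190995 and P(5, 358) = 192067; 191890 is not s-gonal.
s = 6: P(6, 310) = 191890. ✓
s = 7: P(7, 277) = 191407 and P(7, 278) = 192793; 191890 is not s-gonal.
s = 8: P(8, 253) = 191521 and P(8, 254) = 193040; 191890 is not s-gonal.
s = 9: P(9, 234) = 191061 and P(9, 235) = 192700; 191890 is not s-gonal.
s = 11: P(11, 206) = 190241 and P(11, 207) = 192096; 191890 is not s-gonal.
Hits: s ∈ {3, 6} → 2.

2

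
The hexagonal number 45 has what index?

5

Set n(2n−1) = 45, giving 2n² − n − 45 = 0.
The discriminant is 1 + 8·45 = 361, and √361 = 19.
So n = (1 + 19) / 4 = 20/4 = 5.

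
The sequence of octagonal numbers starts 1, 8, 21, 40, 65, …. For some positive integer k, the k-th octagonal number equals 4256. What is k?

38

Set n(3n−2) = 4256, giving 3n² − 2n − 4256 = 0.
So n = (2 + 226) / 6 = 228/6 = 38.
Check: 38·(3·38 − 2) = 4256. ✓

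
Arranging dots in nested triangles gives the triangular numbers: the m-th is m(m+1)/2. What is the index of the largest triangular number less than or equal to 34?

Solve n(n+1)/2 ≤ 34 for integer n.
n = 7 gives 28 ≤ 34, while n = 8 gives 36 > 34; so the answer is index 7.

7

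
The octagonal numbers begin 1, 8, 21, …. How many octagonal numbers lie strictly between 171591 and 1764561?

The n-th octagonal number is n(3n−2).
Smallest index with value > 171591: n = 240 (giving 172320).
Largest index with value < 1764561: n = 767 (giving 1763333).
Indices 240 through 767: 528 terms.

528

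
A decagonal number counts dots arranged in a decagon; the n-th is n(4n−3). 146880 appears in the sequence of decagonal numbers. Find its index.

192

Set n(4n−3) = 146880, giving 4n² − 3n − 146880 = 0.
The discriminant is 9 + 16·146880 = 2350089, and √2350089 = 1533.
So n = (3 + 1533) / 8 = 1536/8 = 192.
Check: 192·(4·192 − 3) = 146880. ✓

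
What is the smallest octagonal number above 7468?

7701

Solve n(3n−2) > 7468 for integer n.
The largest n with value ≤ 7468 is 50 (since 7400 ≤ 7468 < 7701), so the first above is n = 51, value 7701.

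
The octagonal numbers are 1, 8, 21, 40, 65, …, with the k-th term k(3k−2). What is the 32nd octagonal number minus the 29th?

543

32·(3·32 − 2) = 3008 and 29·(3·29 − 2) = 2465.
Difference: 3008 − 2465 = 543.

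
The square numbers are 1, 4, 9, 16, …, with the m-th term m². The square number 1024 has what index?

32

We need n² = 1024, so n = √1024 = 32.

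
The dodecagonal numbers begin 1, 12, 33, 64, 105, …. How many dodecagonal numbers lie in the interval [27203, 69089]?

43

The n-th dodecagonal number is n(5n−4).
Smallest index with value ≥ 27203: n = 75 (giving 27825).
Largest index with value ≤ 69089: n = 117 (giving 67977).
Indices 75 through 117: 43 terms.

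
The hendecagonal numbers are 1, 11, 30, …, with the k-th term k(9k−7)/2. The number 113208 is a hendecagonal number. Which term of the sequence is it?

159

Set n(9n−7)/2 = 113208, giving 9n² − 7n − 226416 = 0.
The discriminant is 49 + 72·113208 = 8151025, and √8151025 = 2855.
So n = (7 + 2855) / 18 = 2862/18 = 159.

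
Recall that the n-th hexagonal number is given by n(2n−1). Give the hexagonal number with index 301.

301·(2·301 − 1) = 301·601 = 180901.

180901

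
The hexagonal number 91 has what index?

7

Set n(2n−1) = 91, giving 2n² − n − 91 = 0.
The discriminant is 1 + 8·91 = 729, and √729 = 27.
So n = (1 + 27) / 4 = 28/4 = 7.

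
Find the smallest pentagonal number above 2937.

3015

Solve n(3n−1)/2 > 2937 for integer n.
The largest n with value ≤ 2937 is 44 (since 2882 ≤ 2937 < 3015), so the first above is n = 45, value 3015.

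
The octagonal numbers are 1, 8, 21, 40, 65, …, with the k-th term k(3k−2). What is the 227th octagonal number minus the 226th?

1357

Consecutive octagonal numbers differ by 6n − 5: here 6·227 − 5 = 1357.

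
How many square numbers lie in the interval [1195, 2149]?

The n-th square number is n².
Smallest index with value ≥ 1195: n = 35 (giving 1225).
Largest index with value ≤ 2149: n = 46 (giving 2116).
Indices 35 through 46: 12 terms.

12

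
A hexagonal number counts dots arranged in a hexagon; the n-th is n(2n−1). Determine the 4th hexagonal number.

28

4·(2·4 − 1) = 4·7 = 28.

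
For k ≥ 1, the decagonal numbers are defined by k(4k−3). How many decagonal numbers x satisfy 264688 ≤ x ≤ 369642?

47

The n-th decagonal number is n(4n−3).
Smallest index with value ≥ 264688: n = 258 (giving 265482).
Largest index with value ≤ 369642: n = 304 (giving 368752).
Indices 258 through 304: 47 terms.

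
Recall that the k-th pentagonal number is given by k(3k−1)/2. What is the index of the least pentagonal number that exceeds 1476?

Solve n(3n−1)/2 > 1476 for integer n.
The largest n with value ≤ 1476 is 31 (since 1426 ≤ 1476 < 1520), so the first above is n = 32, value 1520.

32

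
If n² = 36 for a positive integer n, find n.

We need n² = 36, so n = √36 = 6.
Check: 6² = 36. ✓

6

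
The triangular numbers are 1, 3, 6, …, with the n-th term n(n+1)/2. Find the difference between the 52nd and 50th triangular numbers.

103

52·53/2 = 1378 and 50·51/2 = 1275.
Difference: 1378 − 1275 = 103.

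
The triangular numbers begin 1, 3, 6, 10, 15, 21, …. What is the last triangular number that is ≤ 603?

Solve n(n+1)/2 ≤ 603 for integer n.
n = 34 gives 595 ≤ 603, while n = 35 gives 630 > 603; so the answer is 595.

595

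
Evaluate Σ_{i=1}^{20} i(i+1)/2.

Σ i(i+1)/2 = (Σi² + Σi) / 2 over i = 1..20.
Σi = 210 and Σi² = 2870.
(1·2870 + 1·210) / 2 = 3080/2 = 1540.

1540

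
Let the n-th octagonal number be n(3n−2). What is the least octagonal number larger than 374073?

375240

Solve n(3n−2) > 374073 for integer n.
The largest n with value ≤ 374073 is 353 (since 373121 ≤ 374073 < 375240), so the first above is n = 354, value 375240.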